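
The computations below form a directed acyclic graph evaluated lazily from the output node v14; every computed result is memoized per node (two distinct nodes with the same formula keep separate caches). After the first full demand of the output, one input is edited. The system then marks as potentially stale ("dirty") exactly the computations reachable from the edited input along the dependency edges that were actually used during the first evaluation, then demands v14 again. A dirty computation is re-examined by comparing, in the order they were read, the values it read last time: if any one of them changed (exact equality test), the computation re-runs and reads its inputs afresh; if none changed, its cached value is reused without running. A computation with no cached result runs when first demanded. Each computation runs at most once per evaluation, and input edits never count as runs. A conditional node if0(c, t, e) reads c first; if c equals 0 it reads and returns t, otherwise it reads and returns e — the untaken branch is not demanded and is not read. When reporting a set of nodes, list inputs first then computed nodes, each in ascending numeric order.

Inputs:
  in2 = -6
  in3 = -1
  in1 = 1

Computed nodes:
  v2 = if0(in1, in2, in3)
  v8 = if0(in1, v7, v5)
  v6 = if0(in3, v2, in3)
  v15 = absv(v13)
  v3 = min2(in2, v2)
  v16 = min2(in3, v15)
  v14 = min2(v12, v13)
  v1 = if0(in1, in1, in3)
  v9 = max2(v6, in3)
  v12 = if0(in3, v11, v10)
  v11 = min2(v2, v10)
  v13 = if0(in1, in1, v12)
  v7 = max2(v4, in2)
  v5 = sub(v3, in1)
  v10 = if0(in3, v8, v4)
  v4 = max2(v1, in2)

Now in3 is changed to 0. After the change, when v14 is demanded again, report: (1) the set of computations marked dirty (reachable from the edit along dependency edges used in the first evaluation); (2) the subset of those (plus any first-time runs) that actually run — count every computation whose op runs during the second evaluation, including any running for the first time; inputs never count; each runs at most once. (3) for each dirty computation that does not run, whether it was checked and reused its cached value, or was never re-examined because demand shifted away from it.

The edit dirties: v1, v4, v10, v12, v13, v14.
9 computations run: v2, v3, v5, v8, v10, v11, v12, v13, v14.
Unvisited dirty nodes (no longer demanded): v1, v4.
Note the branch switch — demand abandons v1, v4, which are never re-examined.

First demand of the output computes:
  v1 = if0(in1=1 -> else branch in3) = -1
  v4 = max2(-1, -6) = -1
  v10 = if0(in3=-1 -> else branch v4) = -1
  v12 = if0(in3=-1 -> else branch v10) = -1
  v13 = if0(in1=1 -> else branch v12) = -1
  v14 = min2(-1, -1) = -1

After the edit, cleaning proceeds:
  v1: stays stale; no demand reaches it after the flip.
  v2: had never run; runs now, result 0.
  v3: had never run; runs now, result -6.
  v4: stays stale; no demand reaches it after the flip.
  v5: had never run; runs now, result -7.
  v8: had never run; runs now, result -7.
  v10: a read changed (in3 -1->0) — executes, giving -7.
  v11: had never run; runs now, result -7.
  v12: a read changed (in3 -1->0; v10 -1->-7) — executes, giving -7.
  v13: a read changed (v12 -1->-7) — executes, giving -7.
  v14: a read changed (v12 -1->-7; v13 -1->-7) — executes, giving -7.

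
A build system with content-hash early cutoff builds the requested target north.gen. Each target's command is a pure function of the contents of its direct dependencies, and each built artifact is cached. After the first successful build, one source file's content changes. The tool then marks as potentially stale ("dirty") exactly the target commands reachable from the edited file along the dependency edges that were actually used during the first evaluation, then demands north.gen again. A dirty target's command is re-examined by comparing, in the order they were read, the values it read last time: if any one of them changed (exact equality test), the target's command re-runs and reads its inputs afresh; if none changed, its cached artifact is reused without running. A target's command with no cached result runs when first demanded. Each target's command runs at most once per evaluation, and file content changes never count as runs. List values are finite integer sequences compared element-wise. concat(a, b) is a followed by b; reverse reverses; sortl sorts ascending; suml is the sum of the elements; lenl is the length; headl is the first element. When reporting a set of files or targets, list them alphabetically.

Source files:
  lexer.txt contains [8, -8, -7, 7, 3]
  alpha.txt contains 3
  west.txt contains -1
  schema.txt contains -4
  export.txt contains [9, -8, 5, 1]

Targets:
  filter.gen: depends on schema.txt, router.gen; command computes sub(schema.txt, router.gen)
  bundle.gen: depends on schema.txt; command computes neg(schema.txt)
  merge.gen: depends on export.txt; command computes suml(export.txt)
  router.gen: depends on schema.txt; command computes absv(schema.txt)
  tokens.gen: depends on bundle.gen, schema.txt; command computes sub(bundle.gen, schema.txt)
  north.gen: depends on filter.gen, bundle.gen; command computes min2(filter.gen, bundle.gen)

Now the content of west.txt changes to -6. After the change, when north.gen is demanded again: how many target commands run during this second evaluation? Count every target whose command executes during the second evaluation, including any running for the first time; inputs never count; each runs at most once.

First evaluation (everything demanded from the output):
  bundle.gen = neg(-4) = 4
  router.gen = absv(-4) = 4
  filter.gen = sub(-4, 4) = -8
  north.gen = min2(-8, 4) = -8

Propagation after the edit:
  west.txt feeds no computation that the output demands — nothing is marked dirty and nothing runs.

Key observation: west.txt is never demanded by the output, so the edit triggers no recomputation at all.

Target commands that run: none — 0 in total.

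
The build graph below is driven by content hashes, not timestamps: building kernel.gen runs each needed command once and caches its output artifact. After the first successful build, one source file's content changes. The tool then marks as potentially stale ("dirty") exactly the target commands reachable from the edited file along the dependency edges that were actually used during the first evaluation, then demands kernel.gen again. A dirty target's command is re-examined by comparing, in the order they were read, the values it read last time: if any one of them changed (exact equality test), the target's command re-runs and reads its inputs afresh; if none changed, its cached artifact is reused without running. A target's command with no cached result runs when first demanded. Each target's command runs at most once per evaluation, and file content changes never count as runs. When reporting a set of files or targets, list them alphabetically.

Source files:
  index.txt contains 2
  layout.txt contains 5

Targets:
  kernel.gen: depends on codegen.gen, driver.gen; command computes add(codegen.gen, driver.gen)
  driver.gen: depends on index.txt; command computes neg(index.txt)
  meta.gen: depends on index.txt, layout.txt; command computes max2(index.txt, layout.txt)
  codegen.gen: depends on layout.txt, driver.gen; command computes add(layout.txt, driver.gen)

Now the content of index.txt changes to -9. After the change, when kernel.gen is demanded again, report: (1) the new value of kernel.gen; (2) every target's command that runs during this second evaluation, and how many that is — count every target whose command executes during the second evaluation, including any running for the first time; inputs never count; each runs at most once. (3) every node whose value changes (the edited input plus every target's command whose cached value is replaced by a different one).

kernel.gen now evaluates to 23.
Run set: codegen.gen, driver.gen, kernel.gen (3 run).
Changed values: codegen.gen, driver.gen, index.txt, kernel.gen.

Initial pass — values computed on the first demand:
  driver.gen = neg(2) = -2
  codegen.gen = add(5, -2) = 3
  kernel.gen = add(3, -2) = 1

Second demand — change propagation:
  driver.gen: re-runs because index.txt 2->-9; new result 9.
  codegen.gen: re-runs because driver.gen -2->9; new result 14.
  kernel.gen: re-runs because codegen.gen 3->14; driver.gen -2->9; new result 23.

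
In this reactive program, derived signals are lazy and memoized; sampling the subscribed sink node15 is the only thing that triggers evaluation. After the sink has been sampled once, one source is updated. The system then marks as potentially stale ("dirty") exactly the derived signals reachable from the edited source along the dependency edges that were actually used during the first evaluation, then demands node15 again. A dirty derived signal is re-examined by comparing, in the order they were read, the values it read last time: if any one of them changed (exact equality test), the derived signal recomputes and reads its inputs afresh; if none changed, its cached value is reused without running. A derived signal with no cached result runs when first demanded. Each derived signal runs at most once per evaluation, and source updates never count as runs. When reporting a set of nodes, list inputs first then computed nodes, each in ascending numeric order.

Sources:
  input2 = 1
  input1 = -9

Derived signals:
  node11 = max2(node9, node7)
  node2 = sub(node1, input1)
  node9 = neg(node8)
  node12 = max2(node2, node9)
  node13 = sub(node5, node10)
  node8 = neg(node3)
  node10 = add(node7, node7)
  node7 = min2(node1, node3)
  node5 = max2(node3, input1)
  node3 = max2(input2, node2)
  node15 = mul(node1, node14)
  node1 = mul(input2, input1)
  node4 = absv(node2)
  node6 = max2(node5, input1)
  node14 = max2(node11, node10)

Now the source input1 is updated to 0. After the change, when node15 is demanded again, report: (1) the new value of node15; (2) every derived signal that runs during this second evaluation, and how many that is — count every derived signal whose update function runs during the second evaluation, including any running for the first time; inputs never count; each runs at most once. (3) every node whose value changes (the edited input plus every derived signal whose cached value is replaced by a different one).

Demanding node15 again yields 0.
7 derived signals run: node1, node2, node7, node10, node11, node14, node15.
The nodes whose values change: input1, node1, node7, node10, node15.
Note where the cutoff bites: node3 is checked, finds nothing changed, and keeps its cache.

First demand of the output computes:
  node1 = mul(1, -9) = -9
  node2 = sub(-9, -9) = 0
  node3 = max2(1, 0) = 1
  node7 = min2(-9, 1) = -9
  node8 = neg(1) = -1
  node9 = neg(-1) = 1
  node10 = add(-9, -9) = -18
  node11 = max2(1, -9) = 1
  node14 = max2(1, -18) = 1
  node15 = mul(-9, 1) = -9

After the edit, cleaning proceeds:
  node1: a read changed (input1 -9->0) — executes, giving 0.
  node2: a read changed (node1 -9->0; input1 -9->0) — executes, giving 0 — identical to its old value.
  node3: dirty, but its reads are unchanged (input2 unchanged, node2 unchanged); cached 1 stands.
  node7: a read changed (node1 -9->0) — executes, giving 0.
  node8: dirty, but its reads are unchanged (node3 unchanged); cached -1 stands.
  node9: dirty, but its reads are unchanged (node8 unchanged); cached 1 stands.
  node10: a read changed (node7 -9->0; node7 -9->0) — executes, giving 0.
  node11: a read changed (node7 -9->0) — executes, giving 1 — identical to its old value.
  node14: a read changed (node10 -18->0) — executes, giving 1 — identical to its old value.
  node15: a read changed (node1 -9->0) — executes, giving 0.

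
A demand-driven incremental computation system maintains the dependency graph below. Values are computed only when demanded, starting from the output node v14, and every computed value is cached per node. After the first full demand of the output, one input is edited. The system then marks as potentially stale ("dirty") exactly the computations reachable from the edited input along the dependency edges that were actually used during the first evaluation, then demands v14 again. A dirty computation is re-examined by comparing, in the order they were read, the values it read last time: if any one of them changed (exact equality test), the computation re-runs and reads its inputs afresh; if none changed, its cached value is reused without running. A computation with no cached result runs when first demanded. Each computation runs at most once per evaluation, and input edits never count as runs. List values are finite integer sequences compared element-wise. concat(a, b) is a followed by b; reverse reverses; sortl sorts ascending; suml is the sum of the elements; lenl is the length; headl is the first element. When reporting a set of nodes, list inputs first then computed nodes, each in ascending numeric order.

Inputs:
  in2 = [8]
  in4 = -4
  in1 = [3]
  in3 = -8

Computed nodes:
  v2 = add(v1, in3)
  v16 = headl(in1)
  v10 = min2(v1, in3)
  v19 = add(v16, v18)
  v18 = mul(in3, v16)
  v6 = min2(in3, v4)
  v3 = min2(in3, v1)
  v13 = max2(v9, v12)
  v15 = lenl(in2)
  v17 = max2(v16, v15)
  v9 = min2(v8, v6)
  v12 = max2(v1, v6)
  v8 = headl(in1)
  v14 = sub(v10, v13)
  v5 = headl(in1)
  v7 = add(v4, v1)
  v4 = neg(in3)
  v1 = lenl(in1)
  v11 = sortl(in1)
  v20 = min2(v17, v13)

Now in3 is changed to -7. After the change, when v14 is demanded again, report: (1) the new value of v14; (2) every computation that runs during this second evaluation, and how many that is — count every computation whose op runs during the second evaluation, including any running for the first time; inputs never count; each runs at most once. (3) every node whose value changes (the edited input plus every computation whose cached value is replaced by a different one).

New value of v14: -8.
Computations that run: v4, v6, v9, v10, v12, v13, v14 — 7 in total.
Values that change: in3, v4, v6, v9, v10, v14.

First evaluation (everything demanded from the output):
  v1 = lenl([3]) = 1
  v4 = neg(-8) = 8
  v6 = min2(-8, 8) = -8
  v8 = headl([3]) = 3
  v9 = min2(3, -8) = -8
  v10 = min2(1, -8) = -8
  v12 = max2(1, -8) = 1
  v13 = max2(-8, 1) = 1
  v14 = sub(-8, 1) = -9

Propagation after the edit:
  v4: runs — in3 -8->-7; result 7.
  v6: runs — in3 -8->-7; v4 8->7; result -7.
  v9: runs — v6 -8->-7; result -7.
  v10: runs — in3 -8->-7; result -7.
  v12: runs — v6 -8->-7; result 1 (same value as before).
  v13: runs — v9 -8->-7; result 1 (same value as before).
  v14: runs — v10 -8->-7; result -8.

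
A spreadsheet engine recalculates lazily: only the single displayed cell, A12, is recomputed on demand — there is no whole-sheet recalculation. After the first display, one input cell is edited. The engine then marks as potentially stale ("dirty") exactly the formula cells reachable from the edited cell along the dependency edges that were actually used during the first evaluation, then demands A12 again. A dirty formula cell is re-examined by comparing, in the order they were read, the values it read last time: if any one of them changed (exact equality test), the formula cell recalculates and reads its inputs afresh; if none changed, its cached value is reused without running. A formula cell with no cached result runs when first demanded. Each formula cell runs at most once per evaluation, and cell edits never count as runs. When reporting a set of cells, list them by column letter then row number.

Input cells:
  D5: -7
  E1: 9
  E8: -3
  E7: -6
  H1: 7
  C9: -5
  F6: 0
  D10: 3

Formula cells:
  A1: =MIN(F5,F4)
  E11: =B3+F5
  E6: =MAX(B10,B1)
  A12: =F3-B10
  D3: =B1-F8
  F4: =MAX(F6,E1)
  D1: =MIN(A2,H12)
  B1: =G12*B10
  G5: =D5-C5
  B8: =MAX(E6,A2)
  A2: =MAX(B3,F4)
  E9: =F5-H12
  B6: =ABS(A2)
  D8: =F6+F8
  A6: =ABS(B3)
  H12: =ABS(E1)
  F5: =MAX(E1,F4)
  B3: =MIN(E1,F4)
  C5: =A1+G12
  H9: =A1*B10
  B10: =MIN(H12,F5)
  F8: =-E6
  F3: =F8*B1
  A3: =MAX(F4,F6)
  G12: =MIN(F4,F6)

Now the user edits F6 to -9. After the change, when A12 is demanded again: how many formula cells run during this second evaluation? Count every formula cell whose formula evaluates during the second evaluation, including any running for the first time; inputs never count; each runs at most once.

First evaluation (everything demanded from the output):
  F4 = MAX(0, 9) = 9
  F5 = MAX(9, 9) = 9
  G12 = MIN(9, 0) = 0
  H12 = ABS(9) = 9
  B10 = MIN(9, 9) = 9
  B1 = 0 * 9 = 0
  E6 = MAX(9, 0) = 9
  F8 = -(9) = -9
  F3 = -9 * 0 = 0
  A12 = 0 - 9 = -9

Propagation after the edit:
  F4: runs — F6 0->-9; result 9 (same value as before).
  F5: checked — values it read are unchanged (E1 unchanged, F4 unchanged); reused cached 9 without running.
  B10: checked — values it read are unchanged (H12 unchanged, F5 unchanged); reused cached 9 without running.
  G12: runs — F6 0->-9; result -9.
  B1: runs — G12 0->-9; result -81.
  E6: runs — B1 0->-81; result 9 (same value as before).
  F8: checked — values it read are unchanged (E6 unchanged); reused cached -9 without running.
  F3: runs — B1 0->-81; result 729.
  A12: runs — F3 0->729; result 720.

Key observation: the cutoff stops propagation at F5 — its inputs' values are unchanged, so it reuses its cache.

Formula cells that run: A12, B1, E6, F3, F4, G12 — 6 in total.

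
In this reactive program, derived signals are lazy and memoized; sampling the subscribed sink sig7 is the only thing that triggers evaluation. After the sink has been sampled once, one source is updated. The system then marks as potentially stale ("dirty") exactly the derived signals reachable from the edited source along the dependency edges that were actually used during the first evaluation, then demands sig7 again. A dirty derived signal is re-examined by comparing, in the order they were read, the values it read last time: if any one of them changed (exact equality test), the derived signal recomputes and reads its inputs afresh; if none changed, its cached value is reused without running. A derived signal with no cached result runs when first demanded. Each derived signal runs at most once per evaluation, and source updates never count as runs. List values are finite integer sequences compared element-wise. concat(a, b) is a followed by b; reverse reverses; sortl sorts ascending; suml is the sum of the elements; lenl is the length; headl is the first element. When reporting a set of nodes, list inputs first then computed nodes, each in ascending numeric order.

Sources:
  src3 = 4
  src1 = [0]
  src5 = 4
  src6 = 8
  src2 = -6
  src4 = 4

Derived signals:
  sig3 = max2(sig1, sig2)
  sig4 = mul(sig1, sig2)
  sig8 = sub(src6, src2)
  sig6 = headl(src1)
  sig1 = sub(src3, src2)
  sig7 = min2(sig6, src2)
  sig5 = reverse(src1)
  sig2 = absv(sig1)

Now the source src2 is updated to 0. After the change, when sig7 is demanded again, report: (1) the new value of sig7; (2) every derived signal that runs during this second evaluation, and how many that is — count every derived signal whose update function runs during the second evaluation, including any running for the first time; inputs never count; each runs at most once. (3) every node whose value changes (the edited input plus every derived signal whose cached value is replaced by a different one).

Demanding sig7 again yields 0.
1 derived signals run: sig7.
The nodes whose values change: src2, sig7.

First demand of the output computes:
  sig6 = headl([0]) = 0
  sig7 = min2(0, -6) = -6

After the edit, cleaning proceeds:
  sig7: a read changed (src2 -6->0) — executes, giving 0.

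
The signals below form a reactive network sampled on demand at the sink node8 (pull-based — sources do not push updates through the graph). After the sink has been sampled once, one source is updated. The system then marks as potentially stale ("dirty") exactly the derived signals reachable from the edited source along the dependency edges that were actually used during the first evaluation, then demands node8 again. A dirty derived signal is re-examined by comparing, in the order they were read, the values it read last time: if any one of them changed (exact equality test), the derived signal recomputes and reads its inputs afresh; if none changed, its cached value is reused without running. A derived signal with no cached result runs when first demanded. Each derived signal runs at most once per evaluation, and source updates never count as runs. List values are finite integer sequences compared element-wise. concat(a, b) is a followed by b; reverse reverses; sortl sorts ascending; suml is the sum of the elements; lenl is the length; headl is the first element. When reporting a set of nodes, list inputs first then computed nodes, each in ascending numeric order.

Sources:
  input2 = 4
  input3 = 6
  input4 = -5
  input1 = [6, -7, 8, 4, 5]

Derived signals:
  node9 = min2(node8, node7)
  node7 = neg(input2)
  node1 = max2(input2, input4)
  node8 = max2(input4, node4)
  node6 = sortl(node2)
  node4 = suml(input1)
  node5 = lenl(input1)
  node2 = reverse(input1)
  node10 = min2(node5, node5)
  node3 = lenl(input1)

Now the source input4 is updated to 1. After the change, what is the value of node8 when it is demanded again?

Initial pass — values computed on the first demand:
  node4 = suml([6, -7, 8, 4, 5]) = 16
  node8 = max2(-5, 16) = 16

Second demand — change propagation:
  node8: re-runs because input4 -5->1; new result 16 (unchanged).

node8 now evaluates to 16.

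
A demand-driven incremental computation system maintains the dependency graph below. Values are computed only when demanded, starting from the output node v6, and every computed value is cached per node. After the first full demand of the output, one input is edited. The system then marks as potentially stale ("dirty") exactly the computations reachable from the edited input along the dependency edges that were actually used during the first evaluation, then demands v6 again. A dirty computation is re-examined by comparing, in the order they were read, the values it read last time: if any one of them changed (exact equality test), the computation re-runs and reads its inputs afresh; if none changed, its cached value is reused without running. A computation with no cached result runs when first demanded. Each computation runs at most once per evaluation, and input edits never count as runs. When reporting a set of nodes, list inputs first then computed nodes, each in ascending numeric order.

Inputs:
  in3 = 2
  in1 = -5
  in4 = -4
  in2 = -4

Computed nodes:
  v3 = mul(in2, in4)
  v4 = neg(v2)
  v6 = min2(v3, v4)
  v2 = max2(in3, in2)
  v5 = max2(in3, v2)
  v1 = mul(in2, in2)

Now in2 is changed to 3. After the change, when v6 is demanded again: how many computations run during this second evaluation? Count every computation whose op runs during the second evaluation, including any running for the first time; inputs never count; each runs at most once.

Computations that run: v2, v3, v4, v6 — 4 in total.

First evaluation (everything demanded from the output):
  v2 = max2(2, -4) = 2
  v3 = mul(-4, -4) = 16
  v4 = neg(2) = -2
  v6 = min2(16, -2) = -2

Propagation after the edit:
  v2: runs — in2 -4->3; result 3.
  v3: runs — in2 -4->3; result -12.
  v4: runs — v2 2->3; result -3.
  v6: runs — v3 16->-12; v4 -2->-3; result -12.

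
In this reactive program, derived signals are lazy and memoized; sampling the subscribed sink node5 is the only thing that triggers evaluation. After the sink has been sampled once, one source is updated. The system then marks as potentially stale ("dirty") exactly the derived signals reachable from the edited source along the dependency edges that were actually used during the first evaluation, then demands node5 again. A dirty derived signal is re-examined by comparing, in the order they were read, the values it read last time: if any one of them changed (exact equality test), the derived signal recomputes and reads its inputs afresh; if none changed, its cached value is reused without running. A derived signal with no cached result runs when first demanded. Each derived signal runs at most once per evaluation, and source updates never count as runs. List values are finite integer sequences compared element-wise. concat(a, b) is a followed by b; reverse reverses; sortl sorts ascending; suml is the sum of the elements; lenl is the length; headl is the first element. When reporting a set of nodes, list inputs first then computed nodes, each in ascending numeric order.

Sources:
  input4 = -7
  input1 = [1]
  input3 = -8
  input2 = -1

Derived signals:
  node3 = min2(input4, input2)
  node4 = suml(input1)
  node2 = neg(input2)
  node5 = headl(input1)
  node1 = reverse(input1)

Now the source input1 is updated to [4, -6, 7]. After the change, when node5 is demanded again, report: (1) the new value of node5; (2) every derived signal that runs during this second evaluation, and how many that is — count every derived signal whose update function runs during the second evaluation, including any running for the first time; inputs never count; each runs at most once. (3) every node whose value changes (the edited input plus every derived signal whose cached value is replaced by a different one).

Demanding node5 again yields 4.
1 derived signals run: node5.
The nodes whose values change: input1, node5.

First demand of the output computes:
  node5 = headl([1]) = 1

After the edit, cleaning proceeds:
  node5: a read changed (input1 [1]->[4, -6, 7]) — executes, giving 4.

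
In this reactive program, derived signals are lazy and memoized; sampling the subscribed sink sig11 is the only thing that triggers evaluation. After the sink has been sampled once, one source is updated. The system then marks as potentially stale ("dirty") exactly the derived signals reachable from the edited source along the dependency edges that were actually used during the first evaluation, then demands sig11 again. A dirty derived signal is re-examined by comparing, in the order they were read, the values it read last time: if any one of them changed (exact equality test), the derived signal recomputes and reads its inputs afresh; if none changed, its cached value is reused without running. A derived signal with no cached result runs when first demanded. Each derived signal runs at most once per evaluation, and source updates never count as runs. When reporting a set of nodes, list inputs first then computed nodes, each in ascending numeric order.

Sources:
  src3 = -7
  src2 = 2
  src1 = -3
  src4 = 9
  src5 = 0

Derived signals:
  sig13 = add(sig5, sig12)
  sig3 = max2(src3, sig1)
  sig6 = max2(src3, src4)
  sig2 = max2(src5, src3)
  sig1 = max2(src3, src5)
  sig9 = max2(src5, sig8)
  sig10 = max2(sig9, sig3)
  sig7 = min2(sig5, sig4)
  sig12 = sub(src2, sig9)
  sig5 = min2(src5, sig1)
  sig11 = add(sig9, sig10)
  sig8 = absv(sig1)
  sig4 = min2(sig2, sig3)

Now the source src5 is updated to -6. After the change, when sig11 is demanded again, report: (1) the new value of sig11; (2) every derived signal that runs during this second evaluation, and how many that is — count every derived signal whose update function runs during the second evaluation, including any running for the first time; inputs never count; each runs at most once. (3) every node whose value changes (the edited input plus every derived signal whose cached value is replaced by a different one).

First demand of the output computes:
  sig1 = max2(-7, 0) = 0
  sig3 = max2(-7, 0) = 0
  sig8 = absv(0) = 0
  sig9 = max2(0, 0) = 0
  sig10 = max2(0, 0) = 0
  sig11 = add(0, 0) = 0

After the edit, cleaning proceeds:
  sig1: a read changed (src5 0->-6) — executes, giving -6.
  sig3: a read changed (sig1 0->-6) — executes, giving -6.
  sig8: a read changed (sig1 0->-6) — executes, giving 6.
  sig9: a read changed (src5 0->-6; sig8 0->6) — executes, giving 6.
  sig10: a read changed (sig9 0->6; sig3 0->-6) — executes, giving 6.
  sig11: a read changed (sig9 0->6; sig10 0->6) — executes, giving 12.

Demanding sig11 again yields 12.
6 derived signals run: sig1, sig3, sig8, sig9, sig10, sig11.
The nodes whose values change: src5, sig1, sig3, sig8, sig9, sig10, sig11.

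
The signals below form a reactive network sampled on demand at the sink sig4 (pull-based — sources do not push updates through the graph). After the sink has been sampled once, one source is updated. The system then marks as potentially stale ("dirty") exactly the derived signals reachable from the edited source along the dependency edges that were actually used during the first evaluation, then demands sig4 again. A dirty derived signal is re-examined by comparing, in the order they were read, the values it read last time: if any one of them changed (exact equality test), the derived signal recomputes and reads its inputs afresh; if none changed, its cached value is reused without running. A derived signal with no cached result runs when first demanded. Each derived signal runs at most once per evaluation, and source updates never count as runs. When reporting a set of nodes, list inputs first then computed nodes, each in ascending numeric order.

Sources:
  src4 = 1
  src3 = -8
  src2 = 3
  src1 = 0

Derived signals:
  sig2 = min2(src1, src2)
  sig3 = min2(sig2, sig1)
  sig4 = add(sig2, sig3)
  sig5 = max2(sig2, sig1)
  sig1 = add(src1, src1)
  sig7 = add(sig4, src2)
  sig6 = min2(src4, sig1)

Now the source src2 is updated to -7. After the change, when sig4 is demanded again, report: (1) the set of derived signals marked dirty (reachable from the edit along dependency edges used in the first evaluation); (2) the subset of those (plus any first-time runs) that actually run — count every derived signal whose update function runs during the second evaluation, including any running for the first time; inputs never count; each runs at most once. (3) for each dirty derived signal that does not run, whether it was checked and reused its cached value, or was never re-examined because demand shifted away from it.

Dirty set: sig2, sig3, sig4.
Run set: sig2, sig3, sig4 (3 run).
All dirty derived signals ended up running.

Initial pass — values computed on the first demand:
  sig1 = add(0, 0) = 0
  sig2 = min2(0, 3) = 0
  sig3 = min2(0, 0) = 0
  sig4 = add(0, 0) = 0

Second demand — change propagation:
  sig2: re-runs because src2 3->-7; new result -7.
  sig3: re-runs because sig2 0->-7; new result -7.
  sig4: re-runs because sig2 0->-7; sig3 0->-7; new result -14.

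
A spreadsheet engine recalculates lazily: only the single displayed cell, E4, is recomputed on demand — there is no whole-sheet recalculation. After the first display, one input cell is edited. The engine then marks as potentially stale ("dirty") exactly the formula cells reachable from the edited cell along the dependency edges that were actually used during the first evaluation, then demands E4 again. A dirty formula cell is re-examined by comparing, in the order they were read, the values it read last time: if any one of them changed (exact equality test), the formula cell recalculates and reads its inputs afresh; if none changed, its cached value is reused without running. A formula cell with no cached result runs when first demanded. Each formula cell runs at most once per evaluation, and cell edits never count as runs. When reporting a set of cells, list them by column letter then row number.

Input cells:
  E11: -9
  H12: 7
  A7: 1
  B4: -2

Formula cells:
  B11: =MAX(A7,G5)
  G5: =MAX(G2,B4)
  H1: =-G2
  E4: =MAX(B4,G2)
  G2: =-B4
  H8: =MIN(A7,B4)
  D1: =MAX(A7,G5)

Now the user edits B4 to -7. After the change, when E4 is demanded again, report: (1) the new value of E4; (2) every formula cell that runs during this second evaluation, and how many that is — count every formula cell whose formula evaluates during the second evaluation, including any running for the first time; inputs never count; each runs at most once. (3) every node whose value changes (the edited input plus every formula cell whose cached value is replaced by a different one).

New value of E4: 7.
Formula cells that run: E4, G2 — 2 in total.
Values that change: B4, E4, G2.

First evaluation (everything demanded from the output):
  G2 = -(-2) = 2
  E4 = MAX(-2, 2) = 2

Propagation after the edit:
  G2: runs — B4 -2->-7; result 7.
  E4: runs — B4 -2->-7; G2 2->7; result 7.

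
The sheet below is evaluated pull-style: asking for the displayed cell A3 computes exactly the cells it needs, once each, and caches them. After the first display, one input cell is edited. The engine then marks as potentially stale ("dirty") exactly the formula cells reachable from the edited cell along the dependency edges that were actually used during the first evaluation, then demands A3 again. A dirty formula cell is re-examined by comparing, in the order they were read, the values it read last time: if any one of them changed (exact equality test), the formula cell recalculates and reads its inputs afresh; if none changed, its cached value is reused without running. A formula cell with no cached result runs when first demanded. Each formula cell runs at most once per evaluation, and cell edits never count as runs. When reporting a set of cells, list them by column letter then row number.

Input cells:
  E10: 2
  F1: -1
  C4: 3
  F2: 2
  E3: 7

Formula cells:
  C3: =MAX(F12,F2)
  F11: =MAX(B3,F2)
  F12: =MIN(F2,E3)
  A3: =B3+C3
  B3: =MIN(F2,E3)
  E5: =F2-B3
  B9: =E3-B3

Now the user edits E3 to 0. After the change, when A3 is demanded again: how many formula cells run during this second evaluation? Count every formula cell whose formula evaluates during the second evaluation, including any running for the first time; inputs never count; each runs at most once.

4 formula cells run: A3, B3, C3, F12.

First demand of the output computes:
  B3 = MIN(2, 7) = 2
  F12 = MIN(2, 7) = 2
  C3 = MAX(2, 2) = 2
  A3 = 2 + 2 = 4

After the edit, cleaning proceeds:
  B3: a read changed (E3 7->0) — executes, giving 0.
  F12: a read changed (E3 7->0) — executes, giving 0.
  C3: a read changed (F12 2->0) — executes, giving 2 — identical to its old value.
  A3: a read changed (B3 2->0) — executes, giving 2.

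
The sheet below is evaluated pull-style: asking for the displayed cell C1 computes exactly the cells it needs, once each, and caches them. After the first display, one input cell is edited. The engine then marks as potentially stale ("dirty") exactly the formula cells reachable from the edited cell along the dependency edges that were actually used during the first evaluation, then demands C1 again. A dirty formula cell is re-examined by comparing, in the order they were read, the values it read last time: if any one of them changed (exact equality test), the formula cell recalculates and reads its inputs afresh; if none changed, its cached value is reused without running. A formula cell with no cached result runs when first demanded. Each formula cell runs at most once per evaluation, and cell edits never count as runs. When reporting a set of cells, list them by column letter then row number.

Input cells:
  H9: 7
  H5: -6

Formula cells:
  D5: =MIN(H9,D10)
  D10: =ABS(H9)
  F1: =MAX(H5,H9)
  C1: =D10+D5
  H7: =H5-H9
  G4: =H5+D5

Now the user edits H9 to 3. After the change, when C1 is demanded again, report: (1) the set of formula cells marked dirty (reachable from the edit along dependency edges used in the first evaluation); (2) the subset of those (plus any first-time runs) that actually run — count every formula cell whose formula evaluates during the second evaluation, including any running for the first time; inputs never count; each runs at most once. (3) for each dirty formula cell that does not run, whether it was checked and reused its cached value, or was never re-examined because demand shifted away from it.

The edit dirties: C1, D5, D10.
3 formula cells run: C1, D5, D10.
No dirty formula cell escaped a run.

First demand of the output computes:
  D10 = ABS(7) = 7
  D5 = MIN(7, 7) = 7
  C1 = 7 + 7 = 14

After the edit, cleaning proceeds:
  D10: a read changed (H9 7->3) — executes, giving 3.
  D5: a read changed (H9 7->3; D10 7->3) — executes, giving 3.
  C1: a read changed (D10 7->3; D5 7->3) — executes, giving 6.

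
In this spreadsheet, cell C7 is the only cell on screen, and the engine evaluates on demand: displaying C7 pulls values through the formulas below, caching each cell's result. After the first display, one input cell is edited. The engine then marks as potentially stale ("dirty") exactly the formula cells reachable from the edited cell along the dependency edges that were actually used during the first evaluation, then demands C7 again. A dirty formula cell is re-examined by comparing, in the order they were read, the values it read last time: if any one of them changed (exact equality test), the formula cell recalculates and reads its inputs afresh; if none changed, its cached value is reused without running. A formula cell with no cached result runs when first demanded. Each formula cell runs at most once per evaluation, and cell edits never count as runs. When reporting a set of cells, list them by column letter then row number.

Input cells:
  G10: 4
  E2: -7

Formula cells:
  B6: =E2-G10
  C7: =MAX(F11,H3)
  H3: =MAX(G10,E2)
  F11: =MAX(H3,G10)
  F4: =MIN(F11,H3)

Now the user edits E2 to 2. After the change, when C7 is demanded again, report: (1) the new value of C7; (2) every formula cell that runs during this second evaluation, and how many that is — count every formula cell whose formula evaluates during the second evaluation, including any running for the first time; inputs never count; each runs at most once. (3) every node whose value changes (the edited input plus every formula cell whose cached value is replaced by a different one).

C7 now evaluates to 4.
Run set: H3 (1 run).
Changed values: E2.
The important point: H3 recomputes to an identical value, and the output ends up unchanged.

Initial pass — values computed on the first demand:
  H3 = MAX(4, -7) = 4
  F11 = MAX(4, 4) = 4
  C7 = MAX(4, 4) = 4

Second demand — change propagation:
  H3: re-runs because E2 -7->2; new result 4 (unchanged).
  F11: re-examined; everything it read last time is the same (H3 unchanged, G10 unchanged) — cache 4 kept, no run.
  C7: re-examined; everything it read last time is the same (F11 unchanged, H3 unchanged) — cache 4 kept, no run.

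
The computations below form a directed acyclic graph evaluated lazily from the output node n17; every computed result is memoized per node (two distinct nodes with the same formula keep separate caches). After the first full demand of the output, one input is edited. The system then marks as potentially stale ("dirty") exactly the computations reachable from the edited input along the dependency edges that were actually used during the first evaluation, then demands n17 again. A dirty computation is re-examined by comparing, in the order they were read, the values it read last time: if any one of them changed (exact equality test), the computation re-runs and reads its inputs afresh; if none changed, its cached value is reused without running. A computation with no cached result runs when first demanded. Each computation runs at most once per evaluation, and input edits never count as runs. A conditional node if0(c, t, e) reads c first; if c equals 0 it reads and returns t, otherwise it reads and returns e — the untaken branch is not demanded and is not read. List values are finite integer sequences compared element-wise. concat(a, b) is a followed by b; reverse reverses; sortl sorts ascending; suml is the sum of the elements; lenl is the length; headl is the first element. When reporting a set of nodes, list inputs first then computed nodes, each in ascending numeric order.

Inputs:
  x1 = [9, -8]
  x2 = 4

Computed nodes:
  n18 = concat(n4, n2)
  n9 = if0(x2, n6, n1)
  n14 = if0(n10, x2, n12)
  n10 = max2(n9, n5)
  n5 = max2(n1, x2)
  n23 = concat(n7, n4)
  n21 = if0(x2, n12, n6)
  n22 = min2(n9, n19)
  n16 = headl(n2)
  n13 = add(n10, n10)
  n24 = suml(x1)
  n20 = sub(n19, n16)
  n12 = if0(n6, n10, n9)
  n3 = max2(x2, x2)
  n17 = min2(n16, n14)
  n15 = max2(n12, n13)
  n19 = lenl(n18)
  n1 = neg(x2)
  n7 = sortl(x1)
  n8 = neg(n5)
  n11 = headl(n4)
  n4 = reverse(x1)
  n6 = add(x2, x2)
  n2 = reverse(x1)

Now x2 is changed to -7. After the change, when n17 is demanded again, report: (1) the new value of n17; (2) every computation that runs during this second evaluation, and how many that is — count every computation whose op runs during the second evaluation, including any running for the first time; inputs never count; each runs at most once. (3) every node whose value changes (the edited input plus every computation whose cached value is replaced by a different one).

Demanding n17 again yields -8.
8 computations run: n1, n5, n6, n9, n10, n12, n14, n17.
The nodes whose values change: x2, n1, n5, n6, n9, n10, n12, n14.

First demand of the output computes:
  n1 = neg(4) = -4
  n2 = reverse([9, -8]) = [-8, 9]
  n5 = max2(-4, 4) = 4
  n6 = add(4, 4) = 8
  n9 = if0(x2=4 -> else branch n1) = -4
  n10 = max2(-4, 4) = 4
  n12 = if0(n6=8 -> else branch n9) = -4
  n14 = if0(n10=4 -> else branch n12) = -4
  n16 = headl([-8, 9]) = -8
  n17 = min2(-8, -4) = -8

After the edit, cleaning proceeds:
  n1: a read changed (x2 4->-7) — executes, giving 7.
  n5: a read changed (n1 -4->7; x2 4->-7) — executes, giving 7.
  n6: a read changed (x2 4->-7; x2 4->-7) — executes, giving -14.
  n9: a read changed (x2 4->-7; n1 -4->7) — executes, giving 7.
  n10: a read changed (n9 -4->7; n5 4->7) — executes, giving 7.
  n12: a read changed (n6 8->-14; n9 -4->7) — executes, giving 7.
  n14: a read changed (n10 4->7; n12 -4->7) — executes, giving 7.
  n17: a read changed (n14 -4->7) — executes, giving -8 — identical to its old value.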